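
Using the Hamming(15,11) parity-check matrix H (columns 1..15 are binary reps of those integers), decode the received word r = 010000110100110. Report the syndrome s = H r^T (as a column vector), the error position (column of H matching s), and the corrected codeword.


s = (0, 1, 0, 0)^T, error position = 4, corrected codeword c = 010100110100110

Compute s = H r^T mod 2 one row at a time:
  s_1 = 1 + 0 + 1 + 0 + 0 + 1 + 1 + 0 = 4 ≡ 0 (mod 2).
  s_2 = 0 + 0 + 0 + 1 + 0 + 1 + 1 + 0 = 3 ≡ 1 (mod 2).
  s_3 = 1 + 0 + 0 + 1 + 1 + 0 + 1 + 0 = 4 ≡ 0 (mod 2).
  s_4 = 0 + 0 + 0 + 1 + 0 + 0 + 1 + 0 = 2 ≡ 0 (mod 2).
s = (0, 1, 0, 0)^T — this equals column 4 of H (binary 0100), so error is at position 4.
Correct: flip bit 4 of r = 010000110100110 to get c = 010100110100110.


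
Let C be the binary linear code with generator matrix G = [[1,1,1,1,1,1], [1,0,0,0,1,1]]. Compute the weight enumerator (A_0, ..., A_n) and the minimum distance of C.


Weight distribution: A_0 = 1, A_3 = 2, A_6 = 1. Minimum distance d = 3.

Enumerate all 2^2 = 4 messages m ∈ F_2^2.
For each, compute codeword c = mG in F_2^6, then tally its weight.
  m = 00 → c = 000000, weight = 0.
  m = 10 → c = 111111, weight = 6.
  m = 01 → c = 100011, weight = 3.
  m = 11 → c = 011100, weight = 3.
Tally weights:
  weight 0: 1 codewords.
  weight 3: 2 codewords.
  weight 6: 1 codewords.
Minimum distance d = smallest w > 0 with A_w > 0 = 3.
Sanity: Σ A_w = 4 = 2^2 = 4 ✓.


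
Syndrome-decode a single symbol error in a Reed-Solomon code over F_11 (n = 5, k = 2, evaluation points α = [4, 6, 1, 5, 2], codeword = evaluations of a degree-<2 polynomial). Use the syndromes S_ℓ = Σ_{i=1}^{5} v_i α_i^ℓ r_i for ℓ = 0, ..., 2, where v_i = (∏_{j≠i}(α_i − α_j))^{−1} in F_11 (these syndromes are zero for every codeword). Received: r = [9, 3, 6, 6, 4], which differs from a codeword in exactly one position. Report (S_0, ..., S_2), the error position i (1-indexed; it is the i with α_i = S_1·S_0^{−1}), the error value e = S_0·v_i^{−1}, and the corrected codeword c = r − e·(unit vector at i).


S = (2, 2, 2), error at position 3, error magnitude e = 10, c = [9, 3, 7, 6, 4].

Step 1: column multipliers v_i = (∏_{j≠i}(α_i − α_j))^{−1} mod 11.
  i = 1 (α = 4): (4−6)(4−1)(4−5)(4−2) = (−2)·3·(−1)·2 = 12 ≡ 1, so v_1 = 1^{−1} = 1 (mod 11).
  i = 2 (α = 6): (6−4)(6−1)(6−5)(6−2) = 2·5·1·4 = 40 ≡ 7, so v_2 = 7^{−1} = 8 (mod 11).
  i = 3 (α = 1): (1−4)(1−6)(1−5)(1−2) = (−3)·(−5)·(−4)·(−1) = 60 ≡ 5, so v_3 = 5^{−1} = 9 (mod 11).
  i = 4 (α = 5): (5−4)(5−6)(5−1)(5−2) = 1·(−1)·4·3 = −12 ≡ 10, so v_4 = 10^{−1} = 10 (mod 11).
  i = 5 (α = 2): (2−4)(2−6)(2−1)(2−5) = (−2)·(−4)·1·(−3) = −24 ≡ 9, so v_5 = 9^{−1} = 5 (mod 11).
  v = [1, 8, 9, 10, 5].
Step 2: syndromes of r = [9, 3, 6, 6, 4] (all sums mod 11).
  S_0 = Σ v_i r_i = 1·9 + 8·3 + 9·6 + 10·6 + 5·4 = 167 ≡ 2.
  S_1 = Σ v_i α_i r_i = 1·4·9 + 8·6·3 + 9·1·6 + 10·5·6 + 5·2·4 = 574 ≡ 2.
  α_i^2 mod 11 = [5, 3, 1, 3, 4].
  S_2 = Σ v_i α_i^2 r_i = 1·5·9 + 8·3·3 + 9·1·6 + 10·3·6 + 5·4·4 = 431 ≡ 2.
  S = (2, 2, 2) ≠ 0, so r is not a codeword (an error is present).
Step 3: locate the error. For a single error e at position i, S_ℓ = v_i·e·α_i^ℓ, so α_err = S_1/S_0.
  S_0^{−1} = 2^{−1} = 6 (mod 11), so α_err = 2·6 = 12 ≡ 1 = α_3. Error position i = 3.
  Consistency check: S_2/S_1 = 2·6 = 12 ≡ 1 = α_err ✓ (single-error assumption holds).
Step 4: error magnitude e = S_0/v_3 = S_0·∏_{j≠3}(α_3 − α_j) = 2·5 = 10 ≡ 10 (mod 11).
Step 5: correct position 3: c_3 = r_3 − e = 6 − 10 ≡ 7 (mod 11). Hence c = [9, 3, 7, 6, 4].
  Check: interpolating c through the α_i gives m(x) = 10 + 8·x (degree < 2) with m(α_i) = c_i for every i, so c is indeed a codeword.


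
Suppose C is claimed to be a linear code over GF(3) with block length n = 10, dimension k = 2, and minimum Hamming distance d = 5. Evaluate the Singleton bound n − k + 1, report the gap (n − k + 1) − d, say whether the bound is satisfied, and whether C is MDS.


Singleton RHS = n − k + 1 = 9, slack = 4, bound satisfied, not MDS.

Singleton bound: d ≤ n − k + 1.
Here n = 10, k = 2, so n − k + 1 = 9.
Given d = 5, check d ≤ 9: YES.
Slack = (n − k + 1) − d = 4.
The code is NOT MDS (slack = 4 > 0).
Description: the claimed parameters are [10, 2, 5]_3; such a code would be non-MDS.


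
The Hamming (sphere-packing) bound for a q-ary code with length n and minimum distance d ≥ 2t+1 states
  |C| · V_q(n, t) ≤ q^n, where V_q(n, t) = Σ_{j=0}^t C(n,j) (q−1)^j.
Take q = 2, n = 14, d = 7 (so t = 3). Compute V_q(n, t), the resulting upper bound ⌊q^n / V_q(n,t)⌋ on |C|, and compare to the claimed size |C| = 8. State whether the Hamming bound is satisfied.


V_q(n, t) = 470, q^n = 16384, Hamming bound = 34, |C| = 8 ≤ bound (satisfied).

Step 1: Compute V_q(n, t) = Σ_{j=0}^3 C(n, j) (q−1)^j.
  j = 0: C(14,0)·(1)^0 = 1·1 = 1.
  j = 1: C(14,1)·(1)^1 = 14·1 = 14.
  j = 2: C(14,2)·(1)^2 = 91·1 = 91.
  j = 3: C(14,3)·(1)^3 = 364·1 = 364.
  V_q(n, t) = 1 + 14 + 91 + 364 = 470.
Step 2: q^n = 2^14 = 16384.
Step 3: Hamming bound ⌊q^n / V_q(n,t)⌋ = ⌊16384/470⌋ = 34.
Step 4: Compare |C| = 8 to 34: satisfied.
The claimed |C| lies below the Hamming bound.


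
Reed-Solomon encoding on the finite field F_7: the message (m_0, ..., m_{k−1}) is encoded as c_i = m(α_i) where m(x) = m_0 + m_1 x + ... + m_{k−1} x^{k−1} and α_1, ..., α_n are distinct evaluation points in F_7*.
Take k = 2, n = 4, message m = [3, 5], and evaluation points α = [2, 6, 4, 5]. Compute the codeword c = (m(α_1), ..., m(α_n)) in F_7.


c = [6, 5, 2, 0]

Message polynomial: m(x) = 3 + 5·x (mod 7).
For each evaluation point α_i, compute m(α_i) mod 7:
  α_1 = 2: Horner steps 5 → 6, so m(2) = 6.
  α_2 = 6: Horner steps 5 → 5, so m(6) = 5.
  α_3 = 4: Horner steps 5 → 2, so m(4) = 2.
  α_4 = 5: Horner steps 5 → 0, so m(5) = 0.
Codeword c = [6, 5, 2, 0] ∈ F_7^4.


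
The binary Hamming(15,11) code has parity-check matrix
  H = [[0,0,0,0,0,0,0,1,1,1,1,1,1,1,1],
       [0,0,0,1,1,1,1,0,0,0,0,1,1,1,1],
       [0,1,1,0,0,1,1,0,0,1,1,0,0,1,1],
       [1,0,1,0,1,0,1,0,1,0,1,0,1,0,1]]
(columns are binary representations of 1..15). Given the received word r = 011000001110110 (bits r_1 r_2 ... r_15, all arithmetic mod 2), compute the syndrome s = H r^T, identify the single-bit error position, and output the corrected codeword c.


s = (1, 0, 1, 0)^T, error position = 10, corrected codeword c = 011000001010110

Compute s = H r^T mod 2 one row at a time:
  s_1 = 0 + 1 + 1 + 1 + 0 + 1 + 1 + 0 = 5 ≡ 1 (mod 2).
  s_2 = 0 + 0 + 0 + 0 + 0 + 1 + 1 + 0 = 2 ≡ 0 (mod 2).
  s_3 = 1 + 1 + 0 + 0 + 1 + 1 + 1 + 0 = 5 ≡ 1 (mod 2).
  s_4 = 0 + 1 + 0 + 0 + 1 + 1 + 1 + 0 = 4 ≡ 0 (mod 2).
s = (1, 0, 1, 0)^T — this equals column 10 of H (binary 1010), so error is at position 10.
Correct: flip bit 10 of r = 011000001110110 to get c = 011000001010110.


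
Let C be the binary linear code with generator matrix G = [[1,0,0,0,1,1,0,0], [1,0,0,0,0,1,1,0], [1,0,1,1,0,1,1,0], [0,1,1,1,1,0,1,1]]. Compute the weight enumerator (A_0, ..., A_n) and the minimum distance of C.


Weight distribution: A_0 = 1, A_2 = 3, A_3 = 2, A_4 = 3, A_5 = 4, A_6 = 1, A_7 = 2. Minimum distance d = 2.

Enumerate all 2^4 = 16 messages m ∈ F_2^4.
For each, compute codeword c = mG in F_2^8, then tally its weight.
  m = 0000 → c = 00000000, weight = 0.
  m = 1000 → c = 10001100, weight = 3.
  m = 0100 → c = 10000110, weight = 3.
  m = 1100 → c = 00001010, weight = 2.
  m = 0010 → c = 10110110, weight = 5.
  m = 1010 → c = 00111010, weight = 4.
  m = 0110 → c = 00110000, weight = 2.
  m = 1110 → c = 10111100, weight = 5.
  m = 0001 → c = 01111011, weight = 6.
  m = 1001 → c = 11110111, weight = 7.
  m = 0101 → c = 11111101, weight = 7.
  m = 1101 → c = 01110001, weight = 4.
  m = 0011 → c = 11001101, weight = 5.
  m = 1011 → c = 01000001, weight = 2.
  m = 0111 → c = 01001011, weight = 4.
  m = 1111 → c = 11000111, weight = 5.
Tally weights:
  weight 0: 1 codewords.
  weight 2: 3 codewords.
  weight 3: 2 codewords.
  weight 4: 3 codewords.
  weight 5: 4 codewords.
  weight 6: 1 codewords.
  weight 7: 2 codewords.
Minimum distance d = smallest w > 0 with A_w > 0 = 2.
Sanity: Σ A_w = 16 = 2^4 = 16 ✓.


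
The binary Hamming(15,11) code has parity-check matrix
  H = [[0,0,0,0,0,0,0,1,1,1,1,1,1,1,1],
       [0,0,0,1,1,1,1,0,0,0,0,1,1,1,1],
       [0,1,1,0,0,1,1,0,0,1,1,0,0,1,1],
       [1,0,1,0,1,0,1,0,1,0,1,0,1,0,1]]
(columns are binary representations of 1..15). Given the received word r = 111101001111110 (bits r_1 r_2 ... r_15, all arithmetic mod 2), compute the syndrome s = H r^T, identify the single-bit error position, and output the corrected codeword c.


s = (0, 1, 0, 1)^T, error position = 5, corrected codeword c = 111111001111110

Compute s = H r^T mod 2 one row at a time:
  s_1 = 0 + 1 + 1 + 1 + 1 + 1 + 1 + 0 = 6 ≡ 0 (mod 2).
  s_2 = 1 + 0 + 1 + 0 + 1 + 1 + 1 + 0 = 5 ≡ 1 (mod 2).
  s_3 = 1 + 1 + 1 + 0 + 1 + 1 + 1 + 0 = 6 ≡ 0 (mod 2).
  s_4 = 1 + 1 + 0 + 0 + 1 + 1 + 1 + 0 = 5 ≡ 1 (mod 2).
s = (0, 1, 0, 1)^T — this equals column 5 of H (binary 0101), so error is at position 5.
Correct: flip bit 5 of r = 111101001111110 to get c = 111111001111110.


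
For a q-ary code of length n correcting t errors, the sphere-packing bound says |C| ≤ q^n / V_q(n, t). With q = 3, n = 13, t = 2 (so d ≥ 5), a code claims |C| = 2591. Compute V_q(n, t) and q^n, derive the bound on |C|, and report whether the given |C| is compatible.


V_q(n, t) = 339, q^n = 1594323, Hamming bound = 4703, |C| = 2591 ≤ bound (satisfied).

Step 1: Compute V_q(n, t) = Σ_{j=0}^2 C(n, j) (q−1)^j.
  j = 0: C(13,0)·(2)^0 = 1·1 = 1.
  j = 1: C(13,1)·(2)^1 = 13·2 = 26.
  j = 2: C(13,2)·(2)^2 = 78·4 = 312.
  V_q(n, t) = 1 + 26 + 312 = 339.
Step 2: q^n = 3^13 = 1594323.
Step 3: Hamming bound ⌊q^n / V_q(n,t)⌋ = ⌊1594323/339⌋ = 4703.
Step 4: Compare |C| = 2591 to 4703: satisfied.
The claimed |C| lies below the Hamming bound.


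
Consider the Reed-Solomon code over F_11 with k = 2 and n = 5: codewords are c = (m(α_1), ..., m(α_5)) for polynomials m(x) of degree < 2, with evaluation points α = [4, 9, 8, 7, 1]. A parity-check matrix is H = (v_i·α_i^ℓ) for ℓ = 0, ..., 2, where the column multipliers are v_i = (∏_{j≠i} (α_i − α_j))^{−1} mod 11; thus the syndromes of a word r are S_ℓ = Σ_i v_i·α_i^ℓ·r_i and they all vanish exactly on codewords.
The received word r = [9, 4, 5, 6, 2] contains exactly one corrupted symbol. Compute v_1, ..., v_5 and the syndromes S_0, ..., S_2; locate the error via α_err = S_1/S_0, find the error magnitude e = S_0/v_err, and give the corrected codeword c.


S = (8, 8, 8), error at position 5, error magnitude e = 1, c = [9, 4, 5, 6, 1].

Step 1: column multipliers v_i = (∏_{j≠i}(α_i − α_j))^{−1} mod 11.
  i = 1 (α = 4): (4−9)(4−8)(4−7)(4−1) = (−5)·(−4)·(−3)·3 = −180 ≡ 7, so v_1 = 7^{−1} = 8 (mod 11).
  i = 2 (α = 9): (9−4)(9−8)(9−7)(9−1) = 5·1·2·8 = 80 ≡ 3, so v_2 = 3^{−1} = 4 (mod 11).
  i = 3 (α = 8): (8−4)(8−9)(8−7)(8−1) = 4·(−1)·1·7 = −28 ≡ 5, so v_3 = 5^{−1} = 9 (mod 11).
  i = 4 (α = 7): (7−4)(7−9)(7−8)(7−1) = 3·(−2)·(−1)·6 = 36 ≡ 3, so v_4 = 3^{−1} = 4 (mod 11).
  i = 5 (α = 1): (1−4)(1−9)(1−8)(1−7) = (−3)·(−8)·(−7)·(−6) = 1008 ≡ 7, so v_5 = 7^{−1} = 8 (mod 11).
  v = [8, 4, 9, 4, 8].
Step 2: syndromes of r = [9, 4, 5, 6, 2] (all sums mod 11).
  S_0 = Σ v_i r_i = 8·9 + 4·4 + 9·5 + 4·6 + 8·2 = 173 ≡ 8.
  S_1 = Σ v_i α_i r_i = 8·4·9 + 4·9·4 + 9·8·5 + 4·7·6 + 8·1·2 = 976 ≡ 8.
  α_i^2 mod 11 = [5, 4, 9, 5, 1].
  S_2 = Σ v_i α_i^2 r_i = 8·5·9 + 4·4·4 + 9·9·5 + 4·5·6 + 8·1·2 = 965 ≡ 8.
  S = (8, 8, 8) ≠ 0, so r is not a codeword (an error is present).
Step 3: locate the error. For a single error e at position i, S_ℓ = v_i·e·α_i^ℓ, so α_err = S_1/S_0.
  S_0^{−1} = 8^{−1} = 7 (mod 11), so α_err = 8·7 = 56 ≡ 1 = α_5. Error position i = 5.
  Consistency check: S_2/S_1 = 8·7 = 56 ≡ 1 = α_err ✓ (single-error assumption holds).
Step 4: error magnitude e = S_0/v_5 = S_0·∏_{j≠5}(α_5 − α_j) = 8·7 = 56 ≡ 1 (mod 11).
Step 5: correct position 5: c_5 = r_5 − e = 2 − 1 ≡ 1 (mod 11). Hence c = [9, 4, 5, 6, 1].
  Check: interpolating c through the α_i gives m(x) = 2 + 10·x (degree < 2) with m(α_i) = c_i for every i, so c is indeed a codeword.


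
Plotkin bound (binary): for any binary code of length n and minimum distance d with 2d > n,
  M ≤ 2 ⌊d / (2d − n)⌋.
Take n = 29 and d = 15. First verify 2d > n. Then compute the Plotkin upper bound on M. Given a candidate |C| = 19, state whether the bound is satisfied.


Plotkin bound M ≤ 30; given |C| = 19 ≤ bound (satisfied).

Check applicability: 2d = 30, n = 29.
2d − n = 1 > 0, so Plotkin applies.
Compute d/(2d−n) = 15/1 ≈ 15.0000.
⌊d/(2d−n)⌋ = 15.
Plotkin bound: M ≤ 2·15 = 30.
Given |C| = 19, check: satisfied.
This |C| is below the Plotkin bound.


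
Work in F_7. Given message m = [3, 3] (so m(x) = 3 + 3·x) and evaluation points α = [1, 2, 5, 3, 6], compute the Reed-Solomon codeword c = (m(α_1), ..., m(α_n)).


c = [6, 2, 4, 5, 0]

Message polynomial: m(x) = 3 + 3·x (mod 7).
For each evaluation point α_i, compute m(α_i) mod 7:
  α_1 = 1: Horner steps 3 → 6, so m(1) = 6.
  α_2 = 2: Horner steps 3 → 2, so m(2) = 2.
  α_3 = 5: Horner steps 3 → 4, so m(5) = 4.
  α_4 = 3: Horner steps 3 → 5, so m(3) = 5.
  α_5 = 6: Horner steps 3 → 0, so m(6) = 0.
Codeword c = [6, 2, 4, 5, 0] ∈ F_7^5.


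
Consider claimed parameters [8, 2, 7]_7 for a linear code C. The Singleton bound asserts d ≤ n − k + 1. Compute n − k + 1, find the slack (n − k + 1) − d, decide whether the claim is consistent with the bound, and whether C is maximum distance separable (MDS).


Singleton RHS = n − k + 1 = 7, slack = 0, bound satisfied, MDS.

Singleton bound: d ≤ n − k + 1.
Here n = 8, k = 2, so n − k + 1 = 7.
Given d = 7, check d ≤ 7: YES.
Slack = (n − k + 1) − d = 0.
The code is MDS (slack = 0).
Description: the claimed parameters are [8, 2, 7]_7; such a code would be MDS (meets Singleton bound).


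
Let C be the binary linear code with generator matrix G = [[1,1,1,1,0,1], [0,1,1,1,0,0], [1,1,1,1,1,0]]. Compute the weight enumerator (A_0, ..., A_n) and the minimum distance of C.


Weight distribution: A_0 = 1, A_2 = 3, A_3 = 1, A_5 = 3. Minimum distance d = 2.

Enumerate all 2^3 = 8 messages m ∈ F_2^3.
For each, compute codeword c = mG in F_2^6, then tally its weight.
  m = 000 → c = 000000, weight = 0.
  m = 100 → c = 111101, weight = 5.
  m = 010 → c = 011100, weight = 3.
  m = 110 → c = 100001, weight = 2.
  m = 001 → c = 111110, weight = 5.
  m = 101 → c = 000011, weight = 2.
  m = 011 → c = 100010, weight = 2.
  m = 111 → c = 011111, weight = 5.
Tally weights:
  weight 0: 1 codewords.
  weight 2: 3 codewords.
  weight 3: 1 codewords.
  weight 5: 3 codewords.
Minimum distance d = smallest w > 0 with A_w > 0 = 2.
Sanity: Σ A_w = 8 = 2^3 = 8 ✓.


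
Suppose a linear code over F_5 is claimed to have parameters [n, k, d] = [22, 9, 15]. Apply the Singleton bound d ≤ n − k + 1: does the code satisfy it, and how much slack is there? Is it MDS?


Singleton RHS = n − k + 1 = 14, slack = -1, bound violated (no such code; not MDS).

Singleton bound: d ≤ n − k + 1.
Here n = 22, k = 9, so n − k + 1 = 14.
Given d = 15, check d ≤ 14: NO.
Slack = (n − k + 1) − d = -1.
The slack is negative: d = 15 exceeds n − k + 1 = 14 by 1, so the Singleton bound is violated and no linear [22, 9, 15]_5 code can exist. In particular it is not MDS (MDS requires d = n − k + 1 exactly).
Description: the claimed parameters are [22, 9, 15]_5; such a code would be impossible (violates the Singleton bound).


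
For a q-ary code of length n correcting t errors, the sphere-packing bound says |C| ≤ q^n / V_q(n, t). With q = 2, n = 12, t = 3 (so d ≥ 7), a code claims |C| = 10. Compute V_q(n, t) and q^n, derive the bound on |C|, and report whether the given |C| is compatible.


V_q(n, t) = 299, q^n = 4096, Hamming bound = 13, |C| = 10 ≤ bound (satisfied).

Step 1: Compute V_q(n, t) = Σ_{j=0}^3 C(n, j) (q−1)^j.
  j = 0: C(12,0)·(1)^0 = 1·1 = 1.
  j = 1: C(12,1)·(1)^1 = 12·1 = 12.
  j = 2: C(12,2)·(1)^2 = 66·1 = 66.
  j = 3: C(12,3)·(1)^3 = 220·1 = 220.
  V_q(n, t) = 1 + 12 + 66 + 220 = 299.
Step 2: q^n = 2^12 = 4096.
Step 3: Hamming bound ⌊q^n / V_q(n,t)⌋ = ⌊4096/299⌋ = 13.
Step 4: Compare |C| = 10 to 13: satisfied.
The claimed |C| lies below the Hamming bound.


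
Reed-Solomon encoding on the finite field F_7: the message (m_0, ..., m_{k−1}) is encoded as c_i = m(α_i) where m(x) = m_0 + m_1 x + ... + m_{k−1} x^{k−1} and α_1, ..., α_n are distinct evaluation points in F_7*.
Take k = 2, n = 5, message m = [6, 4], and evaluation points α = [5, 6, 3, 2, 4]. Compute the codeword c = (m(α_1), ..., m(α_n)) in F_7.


c = [5, 2, 4, 0, 1]

Message polynomial: m(x) = 6 + 4·x (mod 7).
For each evaluation point α_i, compute m(α_i) mod 7:
  α_1 = 5: Horner steps 4 → 5, so m(5) = 5.
  α_2 = 6: Horner steps 4 → 2, so m(6) = 2.
  α_3 = 3: Horner steps 4 → 4, so m(3) = 4.
  α_4 = 2: Horner steps 4 → 0, so m(2) = 0.
  α_5 = 4: Horner steps 4 → 1, so m(4) = 1.
Codeword c = [5, 2, 4, 0, 1] ∈ F_7^5.


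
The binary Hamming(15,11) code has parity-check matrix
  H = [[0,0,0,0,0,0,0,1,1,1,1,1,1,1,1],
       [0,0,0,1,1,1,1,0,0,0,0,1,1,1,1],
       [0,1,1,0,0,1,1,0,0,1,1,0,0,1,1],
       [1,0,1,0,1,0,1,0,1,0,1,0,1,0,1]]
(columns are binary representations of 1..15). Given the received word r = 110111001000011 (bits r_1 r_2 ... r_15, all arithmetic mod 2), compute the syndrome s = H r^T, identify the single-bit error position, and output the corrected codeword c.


s = (1, 1, 0, 0)^T, error position = 12, corrected codeword c = 110111001001011

Compute s = H r^T mod 2 one row at a time:
  s_1 = 0 + 1 + 0 + 0 + 0 + 0 + 1 + 1 = 3 ≡ 1 (mod 2).
  s_2 = 1 + 1 + 1 + 0 + 0 + 0 + 1 + 1 = 5 ≡ 1 (mod 2).
  s_3 = 1 + 0 + 1 + 0 + 0 + 0 + 1 + 1 = 4 ≡ 0 (mod 2).
  s_4 = 1 + 0 + 1 + 0 + 1 + 0 + 0 + 1 = 4 ≡ 0 (mod 2).
s = (1, 1, 0, 0)^T — this equals column 12 of H (binary 1100), so error is at position 12.
Correct: flip bit 12 of r = 110111001000011 to get c = 110111001001011.


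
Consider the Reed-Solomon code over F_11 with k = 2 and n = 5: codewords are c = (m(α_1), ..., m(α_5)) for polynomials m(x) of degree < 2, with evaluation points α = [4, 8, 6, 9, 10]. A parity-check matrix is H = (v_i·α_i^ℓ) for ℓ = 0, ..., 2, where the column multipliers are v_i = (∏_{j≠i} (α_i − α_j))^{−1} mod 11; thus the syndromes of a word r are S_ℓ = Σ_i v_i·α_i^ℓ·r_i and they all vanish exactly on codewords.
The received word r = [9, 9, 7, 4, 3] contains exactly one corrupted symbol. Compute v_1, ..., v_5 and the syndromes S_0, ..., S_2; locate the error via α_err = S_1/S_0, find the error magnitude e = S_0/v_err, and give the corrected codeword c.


S = (3, 2, 5), error at position 2, error magnitude e = 4, c = [9, 5, 7, 4, 3].

Step 1: column multipliers v_i = (∏_{j≠i}(α_i − α_j))^{−1} mod 11.
  i = 1 (α = 4): (4−8)(4−6)(4−9)(4−10) = (−4)·(−2)·(−5)·(−6) = 240 ≡ 9, so v_1 = 9^{−1} = 5 (mod 11).
  i = 2 (α = 8): (8−4)(8−6)(8−9)(8−10) = 4·2·(−1)·(−2) = 16 ≡ 5, so v_2 = 5^{−1} = 9 (mod 11).
  i = 3 (α = 6): (6−4)(6−8)(6−9)(6−10) = 2·(−2)·(−3)·(−4) = −48 ≡ 7, so v_3 = 7^{−1} = 8 (mod 11).
  i = 4 (α = 9): (9−4)(9−8)(9−6)(9−10) = 5·1·3·(−1) = −15 ≡ 7, so v_4 = 7^{−1} = 8 (mod 11).
  i = 5 (α = 10): (10−4)(10−8)(10−6)(10−9) = 6·2·4·1 = 48 ≡ 4, so v_5 = 4^{−1} = 3 (mod 11).
  v = [5, 9, 8, 8, 3].
Step 2: syndromes of r = [9, 9, 7, 4, 3] (all sums mod 11).
  S_0 = Σ v_i r_i = 5·9 + 9·9 + 8·7 + 8·4 + 3·3 = 223 ≡ 3.
  S_1 = Σ v_i α_i r_i = 5·4·9 + 9·8·9 + 8·6·7 + 8·9·4 + 3·10·3 = 1542 ≡ 2.
  α_i^2 mod 11 = [5, 9, 3, 4, 1].
  S_2 = Σ v_i α_i^2 r_i = 5·5·9 + 9·9·9 + 8·3·7 + 8·4·4 + 3·1·3 = 1259 ≡ 5.
  S = (3, 2, 5) ≠ 0, so r is not a codeword (an error is present).
Step 3: locate the error. For a single error e at position i, S_ℓ = v_i·e·α_i^ℓ, so α_err = S_1/S_0.
  S_0^{−1} = 3^{−1} = 4 (mod 11), so α_err = 2·4 = 8 ≡ 8 = α_2. Error position i = 2.
  Consistency check: S_2/S_1 = 5·6 = 30 ≡ 8 = α_err ✓ (single-error assumption holds).
Step 4: error magnitude e = S_0/v_2 = S_0·∏_{j≠2}(α_2 − α_j) = 3·5 = 15 ≡ 4 (mod 11).
Step 5: correct position 2: c_2 = r_2 − e = 9 − 4 ≡ 5 (mod 11). Hence c = [9, 5, 7, 4, 3].
  Check: interpolating c through the α_i gives m(x) = 2 + 10·x (degree < 2) with m(α_i) = c_i for every i, so c is indeed a codeword.


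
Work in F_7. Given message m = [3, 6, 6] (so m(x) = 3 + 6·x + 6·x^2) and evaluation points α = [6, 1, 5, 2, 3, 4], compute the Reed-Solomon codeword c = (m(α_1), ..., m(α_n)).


c = [3, 1, 1, 4, 5, 4]

Message polynomial: m(x) = 3 + 6·x + 6·x^2 (mod 7).
For each evaluation point α_i, compute m(α_i) mod 7:
  α_1 = 6: Horner steps 6 → 0 → 3, so m(6) = 3.
  α_2 = 1: Horner steps 6 → 5 → 1, so m(1) = 1.
  α_3 = 5: Horner steps 6 → 1 → 1, so m(5) = 1.
  α_4 = 2: Horner steps 6 → 4 → 4, so m(2) = 4.
  α_5 = 3: Horner steps 6 → 3 → 5, so m(3) = 5.
  α_6 = 4: Horner steps 6 → 2 → 4, so m(4) = 4.
Codeword c = [3, 1, 1, 4, 5, 4] ∈ F_7^6.


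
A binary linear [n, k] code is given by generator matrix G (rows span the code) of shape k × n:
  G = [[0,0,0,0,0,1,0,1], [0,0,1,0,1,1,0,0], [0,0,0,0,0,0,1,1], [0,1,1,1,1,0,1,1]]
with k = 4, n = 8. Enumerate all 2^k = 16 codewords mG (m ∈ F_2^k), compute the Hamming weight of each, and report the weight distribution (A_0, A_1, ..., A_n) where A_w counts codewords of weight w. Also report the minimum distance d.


Weight distribution: A_0 = 1, A_2 = 3, A_3 = 6, A_4 = 1, A_5 = 2, A_6 = 3. Minimum distance d = 2.

Enumerate all 2^4 = 16 messages m ∈ F_2^4.
For each, compute codeword c = mG in F_2^8, then tally its weight.
  m = 0000 → c = 00000000, weight = 0.
  m = 1000 → c = 00000101, weight = 2.
  m = 0100 → c = 00101100, weight = 3.
  m = 1100 → c = 00101001, weight = 3.
  m = 0010 → c = 00000011, weight = 2.
  m = 1010 → c = 00000110, weight = 2.
  m = 0110 → c = 00101111, weight = 5.
  m = 1110 → c = 00101010, weight = 3.
  m = 0001 → c = 01111011, weight = 6.
  m = 1001 → c = 01111110, weight = 6.
  m = 0101 → c = 01010111, weight = 5.
  m = 1101 → c = 01010010, weight = 3.
  m = 0011 → c = 01111000, weight = 4.
  m = 1011 → c = 01111101, weight = 6.
  m = 0111 → c = 01010100, weight = 3.
  m = 1111 → c = 01010001, weight = 3.
Tally weights:
  weight 0: 1 codewords.
  weight 2: 3 codewords.
  weight 3: 6 codewords.
  weight 4: 1 codewords.
  weight 5: 2 codewords.
  weight 6: 3 codewords.
Minimum distance d = smallest w > 0 with A_w > 0 = 2.
Sanity: Σ A_w = 16 = 2^4 = 16 ✓.


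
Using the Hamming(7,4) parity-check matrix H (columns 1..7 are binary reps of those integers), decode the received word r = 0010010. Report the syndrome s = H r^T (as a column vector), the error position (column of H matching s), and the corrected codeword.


s = (1, 0, 1)^T, error position = 5, corrected codeword c = 0010110

Compute s = H r^T mod 2 one row at a time:
  s_1 = 0 + 0 + 1 + 0 = 1 ≡ 1 (mod 2).
  s_2 = 0 + 1 + 1 + 0 = 2 ≡ 0 (mod 2).
  s_3 = 0 + 1 + 0 + 0 = 1 ≡ 1 (mod 2).
s = (1, 0, 1)^T — this equals column 5 of H (binary 101), so error is at position 5.
Correct: flip bit 5 of r = 0010010 to get c = 0010110.


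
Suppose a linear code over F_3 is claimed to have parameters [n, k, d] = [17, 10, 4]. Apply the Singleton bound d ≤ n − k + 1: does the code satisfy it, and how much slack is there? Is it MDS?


Singleton RHS = n − k + 1 = 8, slack = 4, bound satisfied, not MDS.

Singleton bound: d ≤ n − k + 1.
Here n = 17, k = 10, so n − k + 1 = 8.
Given d = 4, check d ≤ 8: YES.
Slack = (n − k + 1) − d = 4.
The code is NOT MDS (slack = 4 > 0).
Description: the claimed parameters are [17, 10, 4]_3; such a code would be non-MDS.


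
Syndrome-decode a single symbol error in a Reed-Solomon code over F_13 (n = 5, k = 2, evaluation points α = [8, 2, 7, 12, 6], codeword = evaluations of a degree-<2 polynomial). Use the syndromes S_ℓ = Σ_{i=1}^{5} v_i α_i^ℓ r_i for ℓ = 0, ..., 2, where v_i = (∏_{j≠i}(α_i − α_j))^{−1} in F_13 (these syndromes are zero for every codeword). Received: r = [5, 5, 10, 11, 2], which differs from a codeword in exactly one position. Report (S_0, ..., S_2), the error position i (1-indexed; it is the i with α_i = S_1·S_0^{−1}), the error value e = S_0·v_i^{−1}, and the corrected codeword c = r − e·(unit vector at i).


S = (12, 11, 9), error at position 2, error magnitude e = 9, c = [5, 9, 10, 11, 2].

Step 1: column multipliers v_i = (∏_{j≠i}(α_i − α_j))^{−1} mod 13.
  i = 1 (α = 8): (8−2)(8−7)(8−12)(8−6) = 6·1·(−4)·2 = −48 ≡ 4, so v_1 = 4^{−1} = 10 (mod 13).
  i = 2 (α = 2): (2−8)(2−7)(2−12)(2−6) = (−6)·(−5)·(−10)·(−4) = 1200 ≡ 4, so v_2 = 4^{−1} = 10 (mod 13).
  i = 3 (α = 7): (7−8)(7−2)(7−12)(7−6) = (−1)·5·(−5)·1 = 25 ≡ 12, so v_3 = 12^{−1} = 12 (mod 13).
  i = 4 (α = 12): (12−8)(12−2)(12−7)(12−6) = 4·10·5·6 = 1200 ≡ 4, so v_4 = 4^{−1} = 10 (mod 13).
  i = 5 (α = 6): (6−8)(6−2)(6−7)(6−12) = (−2)·4·(−1)·(−6) = −48 ≡ 4, so v_5 = 4^{−1} = 10 (mod 13).
  v = [10, 10, 12, 10, 10].
Step 2: syndromes of r = [5, 5, 10, 11, 2] (all sums mod 13).
  S_0 = Σ v_i r_i = 10·5 + 10·5 + 12·10 + 10·11 + 10·2 = 350 ≡ 12.
  S_1 = Σ v_i α_i r_i = 10·8·5 + 10·2·5 + 12·7·10 + 10·12·11 + 10·6·2 = 2780 ≡ 11.
  α_i^2 mod 13 = [12, 4, 10, 1, 10].
  S_2 = Σ v_i α_i^2 r_i = 10·12·5 + 10·4·5 + 12·10·10 + 10·1·11 + 10·10·2 = 2310 ≡ 9.
  S = (12, 11, 9) ≠ 0, so r is not a codeword (an error is present).
Step 3: locate the error. For a single error e at position i, S_ℓ = v_i·e·α_i^ℓ, so α_err = S_1/S_0.
  S_0^{−1} = 12^{−1} = 12 (mod 13), so α_err = 11·12 = 132 ≡ 2 = α_2. Error position i = 2.
  Consistency check: S_2/S_1 = 9·6 = 54 ≡ 2 = α_err ✓ (single-error assumption holds).
Step 4: error magnitude e = S_0/v_2 = S_0·∏_{j≠2}(α_2 − α_j) = 12·4 = 48 ≡ 9 (mod 13).
Step 5: correct position 2: c_2 = r_2 − e = 5 − 9 ≡ 9 (mod 13). Hence c = [5, 9, 10, 11, 2].
  Check: interpolating c through the α_i gives m(x) = 6 + 8·x (degree < 2) with m(α_i) = c_i for every i, so c is indeed a codeword.


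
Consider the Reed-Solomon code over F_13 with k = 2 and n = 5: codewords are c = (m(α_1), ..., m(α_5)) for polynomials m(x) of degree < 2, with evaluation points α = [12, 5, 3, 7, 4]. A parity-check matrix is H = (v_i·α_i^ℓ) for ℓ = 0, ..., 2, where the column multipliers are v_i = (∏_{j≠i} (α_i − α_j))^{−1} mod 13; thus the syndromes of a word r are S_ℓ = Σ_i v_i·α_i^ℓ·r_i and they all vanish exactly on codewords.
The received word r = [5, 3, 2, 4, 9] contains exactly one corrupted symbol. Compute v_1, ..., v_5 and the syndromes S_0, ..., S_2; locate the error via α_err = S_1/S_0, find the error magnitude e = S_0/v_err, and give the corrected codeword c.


S = (4, 9, 4), error at position 1, error magnitude e = 5, c = [0, 3, 2, 4, 9].

Step 1: column multipliers v_i = (∏_{j≠i}(α_i − α_j))^{−1} mod 13.
  i = 1 (α = 12): (12−5)(12−3)(12−7)(12−4) = 7·9·5·8 = 2520 ≡ 11, so v_1 = 11^{−1} = 6 (mod 13).
  i = 2 (α = 5): (5−12)(5−3)(5−7)(5−4) = (−7)·2·(−2)·1 = 28 ≡ 2, so v_2 = 2^{−1} = 7 (mod 13).
  i = 3 (α = 3): (3−12)(3−5)(3−7)(3−4) = (−9)·(−2)·(−4)·(−1) = 72 ≡ 7, so v_3 = 7^{−1} = 2 (mod 13).
  i = 4 (α = 7): (7−12)(7−5)(7−3)(7−4) = (−5)·2·4·3 = −120 ≡ 10, so v_4 = 10^{−1} = 4 (mod 13).
  i = 5 (α = 4): (4−12)(4−5)(4−3)(4−7) = (−8)·(−1)·1·(−3) = −24 ≡ 2, so v_5 = 2^{−1} = 7 (mod 13).
  v = [6, 7, 2, 4, 7].
Step 2: syndromes of r = [5, 3, 2, 4, 9] (all sums mod 13).
  S_0 = Σ v_i r_i = 6·5 + 7·3 + 2·2 + 4·4 + 7·9 = 134 ≡ 4.
  S_1 = Σ v_i α_i r_i = 6·12·5 + 7·5·3 + 2·3·2 + 4·7·4 + 7·4·9 = 841 ≡ 9.
  α_i^2 mod 13 = [1, 12, 9, 10, 3].
  S_2 = Σ v_i α_i^2 r_i = 6·1·5 + 7·12·3 + 2·9·2 + 4·10·4 + 7·3·9 = 667 ≡ 4.
  S = (4, 9, 4) ≠ 0, so r is not a codeword (an error is present).
Step 3: locate the error. For a single error e at position i, S_ℓ = v_i·e·α_i^ℓ, so α_err = S_1/S_0.
  S_0^{−1} = 4^{−1} = 10 (mod 13), so α_err = 9·10 = 90 ≡ 12 = α_1. Error position i = 1.
  Consistency check: S_2/S_1 = 4·3 = 12 ≡ 12 = α_err ✓ (single-error assumption holds).
Step 4: error magnitude e = S_0/v_1 = S_0·∏_{j≠1}(α_1 − α_j) = 4·11 = 44 ≡ 5 (mod 13).
Step 5: correct position 1: c_1 = r_1 − e = 5 − 5 ≡ 0 (mod 13). Hence c = [0, 3, 2, 4, 9].
  Check: interpolating c through the α_i gives m(x) = 7 + 7·x (degree < 2) with m(α_i) = c_i for every i, so c is indeed a codeword.


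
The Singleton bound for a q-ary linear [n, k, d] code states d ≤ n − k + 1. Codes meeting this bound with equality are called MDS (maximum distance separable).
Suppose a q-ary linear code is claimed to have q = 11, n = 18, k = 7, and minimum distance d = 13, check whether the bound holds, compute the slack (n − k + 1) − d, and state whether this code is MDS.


Singleton RHS = n − k + 1 = 12, slack = -1, bound violated (no such code; not MDS).

Singleton bound: d ≤ n − k + 1.
Here n = 18, k = 7, so n − k + 1 = 12.
Given d = 13, check d ≤ 12: NO.
Slack = (n − k + 1) − d = -1.
The slack is negative: d = 13 exceeds n − k + 1 = 12 by 1, so the Singleton bound is violated and no linear [18, 7, 13]_11 code can exist. In particular it is not MDS (MDS requires d = n − k + 1 exactly).
Description: the claimed parameters are [18, 7, 13]_11; such a code would be impossible (violates the Singleton bound).


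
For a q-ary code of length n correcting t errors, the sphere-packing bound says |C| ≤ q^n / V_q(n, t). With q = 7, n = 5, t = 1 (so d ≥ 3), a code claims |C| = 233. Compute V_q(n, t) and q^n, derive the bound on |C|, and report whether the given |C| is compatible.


V_q(n, t) = 31, q^n = 16807, Hamming bound = 542, |C| = 233 ≤ bound (satisfied).

Step 1: Compute V_q(n, t) = Σ_{j=0}^1 C(n, j) (q−1)^j.
  j = 0: C(5,0)·(6)^0 = 1·1 = 1.
  j = 1: C(5,1)·(6)^1 = 5·6 = 30.
  V_q(n, t) = 1 + 30 = 31.
Step 2: q^n = 7^5 = 16807.
Step 3: Hamming bound ⌊q^n / V_q(n,t)⌋ = ⌊16807/31⌋ = 542.
Step 4: Compare |C| = 233 to 542: satisfied.
The claimed |C| lies below the Hamming bound.


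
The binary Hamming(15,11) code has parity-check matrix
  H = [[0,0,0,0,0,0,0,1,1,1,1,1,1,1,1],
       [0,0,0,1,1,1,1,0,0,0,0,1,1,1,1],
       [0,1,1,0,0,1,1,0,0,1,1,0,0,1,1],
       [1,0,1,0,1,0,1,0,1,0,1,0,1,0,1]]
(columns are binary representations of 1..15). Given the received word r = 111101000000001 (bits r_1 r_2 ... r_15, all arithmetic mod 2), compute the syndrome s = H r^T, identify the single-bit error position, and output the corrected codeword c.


s = (1, 1, 0, 1)^T, error position = 13, corrected codeword c = 111101000000101

Compute s = H r^T mod 2 one row at a time:
  s_1 = 0 + 0 + 0 + 0 + 0 + 0 + 0 + 1 = 1 ≡ 1 (mod 2).
  s_2 = 1 + 0 + 1 + 0 + 0 + 0 + 0 + 1 = 3 ≡ 1 (mod 2).
  s_3 = 1 + 1 + 1 + 0 + 0 + 0 + 0 + 1 = 4 ≡ 0 (mod 2).
  s_4 = 1 + 1 + 0 + 0 + 0 + 0 + 0 + 1 = 3 ≡ 1 (mod 2).
s = (1, 1, 0, 1)^T — this equals column 13 of H (binary 1101), so error is at position 13.
Correct: flip bit 13 of r = 111101000000001 to get c = 111101000000101.


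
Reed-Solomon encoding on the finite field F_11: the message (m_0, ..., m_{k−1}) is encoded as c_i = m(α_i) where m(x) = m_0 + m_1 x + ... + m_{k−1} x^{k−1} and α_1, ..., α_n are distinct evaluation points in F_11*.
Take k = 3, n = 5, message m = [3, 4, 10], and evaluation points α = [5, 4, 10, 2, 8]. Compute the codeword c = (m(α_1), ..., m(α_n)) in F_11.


c = [9, 3, 9, 7, 4]

Message polynomial: m(x) = 3 + 4·x + 10·x^2 (mod 11).
For each evaluation point α_i, compute m(α_i) mod 11:
  α_1 = 5: Horner steps 10 → 10 → 9, so m(5) = 9.
  α_2 = 4: Horner steps 10 → 0 → 3, so m(4) = 3.
  α_3 = 10: Horner steps 10 → 5 → 9, so m(10) = 9.
  α_4 = 2: Horner steps 10 → 2 → 7, so m(2) = 7.
  α_5 = 8: Horner steps 10 → 7 → 4, so m(8) = 4.
Codeword c = [9, 3, 9, 7, 4] ∈ F_11^5.


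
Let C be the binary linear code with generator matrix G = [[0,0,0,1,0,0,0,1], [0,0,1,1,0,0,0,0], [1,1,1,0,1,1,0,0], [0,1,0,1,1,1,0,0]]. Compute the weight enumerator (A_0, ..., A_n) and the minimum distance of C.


Weight distribution: A_0 = 1, A_1 = 1, A_2 = 3, A_3 = 3, A_4 = 3, A_5 = 3, A_6 = 1, A_7 = 1. Minimum distance d = 1.

Enumerate all 2^4 = 16 messages m ∈ F_2^4.
For each, compute codeword c = mG in F_2^8, then tally its weight.
  m = 0000 → c = 00000000, weight = 0.
  m = 1000 → c = 00010001, weight = 2.
  m = 0100 → c = 00110000, weight = 2.
  m = 1100 → c = 00100001, weight = 2.
  m = 0010 → c = 11101100, weight = 5.
  m = 1010 → c = 11111101, weight = 7.
  m = 0110 → c = 11011100, weight = 5.
  m = 1110 → c = 11001101, weight = 5.
  m = 0001 → c = 01011100, weight = 4.
  m = 1001 → c = 01001101, weight = 4.
  m = 0101 → c = 01101100, weight = 4.
  m = 1101 → c = 01111101, weight = 6.
  m = 0011 → c = 10110000, weight = 3.
  m = 1011 → c = 10100001, weight = 3.
  m = 0111 → c = 10000000, weight = 1.
  m = 1111 → c = 10010001, weight = 3.
Tally weights:
  weight 0: 1 codewords.
  weight 1: 1 codewords.
  weight 2: 3 codewords.
  weight 3: 3 codewords.
  weight 4: 3 codewords.
  weight 5: 3 codewords.
  weight 6: 1 codewords.
  weight 7: 1 codewords.
Minimum distance d = smallest w > 0 with A_w > 0 = 1.
Sanity: Σ A_w = 16 = 2^4 = 16 ✓.


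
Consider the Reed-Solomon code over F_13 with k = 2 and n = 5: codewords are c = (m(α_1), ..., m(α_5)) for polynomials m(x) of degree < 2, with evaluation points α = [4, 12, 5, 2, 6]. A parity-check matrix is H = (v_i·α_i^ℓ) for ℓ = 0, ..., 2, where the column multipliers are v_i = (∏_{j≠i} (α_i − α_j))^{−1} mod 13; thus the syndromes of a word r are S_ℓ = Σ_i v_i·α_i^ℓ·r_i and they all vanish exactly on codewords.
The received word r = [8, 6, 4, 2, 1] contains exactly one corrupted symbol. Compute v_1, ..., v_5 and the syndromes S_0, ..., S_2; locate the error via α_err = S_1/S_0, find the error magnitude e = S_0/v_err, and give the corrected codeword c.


S = (4, 7, 9), error at position 3, error magnitude e = 6, c = [8, 6, 11, 2, 1].

Step 1: column multipliers v_i = (∏_{j≠i}(α_i − α_j))^{−1} mod 13.
  i = 1 (α = 4): (4−12)(4−5)(4−2)(4−6) = (−8)·(−1)·2·(−2) = −32 ≡ 7, so v_1 = 7^{−1} = 2 (mod 13).
  i = 2 (α = 12): (12−4)(12−5)(12−2)(12−6) = 8·7·10·6 = 3360 ≡ 6, so v_2 = 6^{−1} = 11 (mod 13).
  i = 3 (α = 5): (5−4)(5−12)(5−2)(5−6) = 1·(−7)·3·(−1) = 21 ≡ 8, so v_3 = 8^{−1} = 5 (mod 13).
  i = 4 (α = 2): (2−4)(2−12)(2−5)(2−6) = (−2)·(−10)·(−3)·(−4) = 240 ≡ 6, so v_4 = 6^{−1} = 11 (mod 13).
  i = 5 (α = 6): (6−4)(6−12)(6−5)(6−2) = 2·(−6)·1·4 = −48 ≡ 4, so v_5 = 4^{−1} = 10 (mod 13).
  v = [2, 11, 5, 11, 10].
Step 2: syndromes of r = [8, 6, 4, 2, 1] (all sums mod 13).
  S_0 = Σ v_i r_i = 2·8 + 11·6 + 5·4 + 11·2 + 10·1 = 134 ≡ 4.
  S_1 = Σ v_i α_i r_i = 2·4·8 + 11·12·6 + 5·5·4 + 11·2·2 + 10·6·1 = 1060 ≡ 7.
  α_i^2 mod 13 = [3, 1, 12, 4, 10].
  S_2 = Σ v_i α_i^2 r_i = 2·3·8 + 11·1·6 + 5·12·4 + 11·4·2 + 10·10·1 = 542 ≡ 9.
  S = (4, 7, 9) ≠ 0, so r is not a codeword (an error is present).
Step 3: locate the error. For a single error e at position i, S_ℓ = v_i·e·α_i^ℓ, so α_err = S_1/S_0.
  S_0^{−1} = 4^{−1} = 10 (mod 13), so α_err = 7·10 = 70 ≡ 5 = α_3. Error position i = 3.
  Consistency check: S_2/S_1 = 9·2 = 18 ≡ 5 = α_err ✓ (single-error assumption holds).
Step 4: error magnitude e = S_0/v_3 = S_0·∏_{j≠3}(α_3 − α_j) = 4·8 = 32 ≡ 6 (mod 13).
Step 5: correct position 3: c_3 = r_3 − e = 4 − 6 ≡ 11 (mod 13). Hence c = [8, 6, 11, 2, 1].
  Check: interpolating c through the α_i gives m(x) = 9 + 3·x (degree < 2) with m(α_i) = c_i for every i, so c is indeed a codeword.


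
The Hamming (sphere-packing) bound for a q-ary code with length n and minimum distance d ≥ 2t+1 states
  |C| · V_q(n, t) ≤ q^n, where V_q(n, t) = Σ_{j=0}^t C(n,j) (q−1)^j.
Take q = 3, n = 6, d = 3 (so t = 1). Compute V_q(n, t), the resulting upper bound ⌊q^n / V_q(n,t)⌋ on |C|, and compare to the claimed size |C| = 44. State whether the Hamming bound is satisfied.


V_q(n, t) = 13, q^n = 729, Hamming bound = 56, |C| = 44 ≤ bound (satisfied).

Step 1: Compute V_q(n, t) = Σ_{j=0}^1 C(n, j) (q−1)^j.
  j = 0: C(6,0)·(2)^0 = 1·1 = 1.
  j = 1: C(6,1)·(2)^1 = 6·2 = 12.
  V_q(n, t) = 1 + 12 = 13.
Step 2: q^n = 3^6 = 729.
Step 3: Hamming bound ⌊q^n / V_q(n,t)⌋ = ⌊729/13⌋ = 56.
Step 4: Compare |C| = 44 to 56: satisfied.
The claimed |C| lies below the Hamming bound.


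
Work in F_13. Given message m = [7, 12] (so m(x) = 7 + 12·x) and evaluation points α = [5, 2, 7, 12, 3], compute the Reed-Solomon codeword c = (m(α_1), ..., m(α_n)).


c = [2, 5, 0, 8, 4]

Message polynomial: m(x) = 7 + 12·x (mod 13).
For each evaluation point α_i, compute m(α_i) mod 13:
  α_1 = 5: Horner steps 12 → 2, so m(5) = 2.
  α_2 = 2: Horner steps 12 → 5, so m(2) = 5.
  α_3 = 7: Horner steps 12 → 0, so m(7) = 0.
  α_4 = 12: Horner steps 12 → 8, so m(12) = 8.
  α_5 = 3: Horner steps 12 → 4, so m(3) = 4.
Codeword c = [2, 5, 0, 8, 4] ∈ F_13^5.


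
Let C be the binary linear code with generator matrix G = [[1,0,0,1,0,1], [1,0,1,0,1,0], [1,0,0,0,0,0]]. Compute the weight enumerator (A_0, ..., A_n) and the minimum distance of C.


Weight distribution: A_0 = 1, A_1 = 1, A_2 = 2, A_3 = 2, A_4 = 1, A_5 = 1. Minimum distance d = 1.

Enumerate all 2^3 = 8 messages m ∈ F_2^3.
For each, compute codeword c = mG in F_2^6, then tally its weight.
  m = 000 → c = 000000, weight = 0.
  m = 100 → c = 100101, weight = 3.
  m = 010 → c = 101010, weight = 3.
  m = 110 → c = 001111, weight = 4.
  m = 001 → c = 100000, weight = 1.
  m = 101 → c = 000101, weight = 2.
  m = 011 → c = 001010, weight = 2.
  m = 111 → c = 101111, weight = 5.
Tally weights:
  weight 0: 1 codewords.
  weight 1: 1 codewords.
  weight 2: 2 codewords.
  weight 3: 2 codewords.
  weight 4: 1 codewords.
  weight 5: 1 codewords.
Minimum distance d = smallest w > 0 with A_w > 0 = 1.
Sanity: Σ A_w = 8 = 2^3 = 8 ✓.


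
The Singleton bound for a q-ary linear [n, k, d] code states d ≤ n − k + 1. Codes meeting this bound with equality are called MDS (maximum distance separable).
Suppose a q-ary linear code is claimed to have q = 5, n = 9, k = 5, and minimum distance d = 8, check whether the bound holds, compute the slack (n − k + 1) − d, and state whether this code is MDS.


Singleton RHS = n − k + 1 = 5, slack = -3, bound violated (no such code; not MDS).

Singleton bound: d ≤ n − k + 1.
Here n = 9, k = 5, so n − k + 1 = 5.
Given d = 8, check d ≤ 5: NO.
Slack = (n − k + 1) − d = -3.
The slack is negative: d = 8 exceeds n − k + 1 = 5 by 3, so the Singleton bound is violated and no linear [9, 5, 8]_5 code can exist. In particular it is not MDS (MDS requires d = n − k + 1 exactly).
Description: the claimed parameters are [9, 5, 8]_5; such a code would be impossible (violates the Singleton bound).


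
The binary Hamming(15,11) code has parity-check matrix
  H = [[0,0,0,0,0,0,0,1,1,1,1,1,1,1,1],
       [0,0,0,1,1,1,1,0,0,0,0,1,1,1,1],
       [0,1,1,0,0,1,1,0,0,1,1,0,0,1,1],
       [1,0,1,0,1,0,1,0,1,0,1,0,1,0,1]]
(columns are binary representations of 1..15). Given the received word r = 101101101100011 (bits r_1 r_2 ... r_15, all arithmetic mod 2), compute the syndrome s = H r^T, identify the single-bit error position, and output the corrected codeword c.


s = (0, 1, 0, 1)^T, error position = 5, corrected codeword c = 101111101100011

Compute s = H r^T mod 2 one row at a time:
  s_1 = 0 + 1 + 1 + 0 + 0 + 0 + 1 + 1 = 4 ≡ 0 (mod 2).
  s_2 = 1 + 0 + 1 + 1 + 0 + 0 + 1 + 1 = 5 ≡ 1 (mod 2).
  s_3 = 0 + 1 + 1 + 1 + 1 + 0 + 1 + 1 = 6 ≡ 0 (mod 2).
  s_4 = 1 + 1 + 0 + 1 + 1 + 0 + 0 + 1 = 5 ≡ 1 (mod 2).
s = (0, 1, 0, 1)^T — this equals column 5 of H (binary 0101), so error is at position 5.
Correct: flip bit 5 of r = 101101101100011 to get c = 101111101100011.
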